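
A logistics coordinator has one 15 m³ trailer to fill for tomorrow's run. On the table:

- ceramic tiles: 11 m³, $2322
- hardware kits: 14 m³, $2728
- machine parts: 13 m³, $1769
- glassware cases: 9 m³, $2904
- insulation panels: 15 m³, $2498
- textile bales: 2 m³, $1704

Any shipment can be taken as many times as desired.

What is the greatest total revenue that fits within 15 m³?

11928

Best packing: 7×textile bales — 14 m³, 11928 total.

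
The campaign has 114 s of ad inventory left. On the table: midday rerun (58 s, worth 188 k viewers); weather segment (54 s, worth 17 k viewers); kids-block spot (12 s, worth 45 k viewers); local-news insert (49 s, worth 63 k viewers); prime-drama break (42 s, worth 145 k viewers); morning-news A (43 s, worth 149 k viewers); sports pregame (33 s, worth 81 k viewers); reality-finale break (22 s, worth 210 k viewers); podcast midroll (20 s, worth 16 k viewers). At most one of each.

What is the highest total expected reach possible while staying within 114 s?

504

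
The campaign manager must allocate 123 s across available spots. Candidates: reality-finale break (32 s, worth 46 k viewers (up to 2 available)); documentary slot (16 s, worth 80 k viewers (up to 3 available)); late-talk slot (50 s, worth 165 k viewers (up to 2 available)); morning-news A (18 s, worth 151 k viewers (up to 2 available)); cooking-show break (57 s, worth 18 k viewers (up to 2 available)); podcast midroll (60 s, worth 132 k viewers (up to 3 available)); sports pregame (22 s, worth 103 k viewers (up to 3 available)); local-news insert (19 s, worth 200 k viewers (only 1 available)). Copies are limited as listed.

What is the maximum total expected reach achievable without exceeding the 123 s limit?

Greedy by ratio would take 3×documentary slot + 2×morning-news A + local-news insert: 103 s used, total 742.
Replace 3×documentary slot with 3×sports pregame: the trade gains 69 net, giving 811 at 121 s.

811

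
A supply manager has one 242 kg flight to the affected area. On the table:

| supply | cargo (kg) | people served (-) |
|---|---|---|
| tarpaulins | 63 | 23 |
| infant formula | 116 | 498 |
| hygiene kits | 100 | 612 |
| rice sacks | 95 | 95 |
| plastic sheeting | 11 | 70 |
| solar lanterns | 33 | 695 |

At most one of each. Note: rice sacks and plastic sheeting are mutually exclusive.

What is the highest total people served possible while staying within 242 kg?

1402

Ranking by ratio (people served/kg): solar lanterns 21.06, plastic sheeting 6.36, hygiene kits 6.12.
Hygiene kits + rice sacks + solar lanterns uses 228 of the 242 kg and totals 1402.
Next best is tarpaulins + hygiene kits + plastic sheeting + solar lanterns at 1400 (207 kg) — short by 2.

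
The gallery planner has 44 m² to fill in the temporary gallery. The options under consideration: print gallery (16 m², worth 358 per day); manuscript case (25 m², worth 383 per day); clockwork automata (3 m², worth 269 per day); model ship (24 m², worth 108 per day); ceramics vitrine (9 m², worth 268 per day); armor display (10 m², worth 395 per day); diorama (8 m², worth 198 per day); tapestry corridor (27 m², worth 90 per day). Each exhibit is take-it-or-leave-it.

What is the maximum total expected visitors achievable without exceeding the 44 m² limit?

1290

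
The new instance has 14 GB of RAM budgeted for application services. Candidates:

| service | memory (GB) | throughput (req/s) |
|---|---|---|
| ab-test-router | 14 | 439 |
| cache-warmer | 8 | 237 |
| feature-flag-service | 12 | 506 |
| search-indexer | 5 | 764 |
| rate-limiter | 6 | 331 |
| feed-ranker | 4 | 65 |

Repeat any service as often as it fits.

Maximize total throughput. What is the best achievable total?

1593

Taking 2×search-indexer + feed-ranker: 14 GB used, 1593 in throughput.
That's the maximum — no swap from here does better than 1593.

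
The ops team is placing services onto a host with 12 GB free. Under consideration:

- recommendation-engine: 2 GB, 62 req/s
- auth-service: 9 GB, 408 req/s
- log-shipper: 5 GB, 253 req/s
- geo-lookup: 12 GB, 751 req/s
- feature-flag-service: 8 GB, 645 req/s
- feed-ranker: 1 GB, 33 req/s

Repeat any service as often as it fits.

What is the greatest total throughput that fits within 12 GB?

Best packing: feature-flag-service + 4×feed-ranker — 12 GB, 777 total.

777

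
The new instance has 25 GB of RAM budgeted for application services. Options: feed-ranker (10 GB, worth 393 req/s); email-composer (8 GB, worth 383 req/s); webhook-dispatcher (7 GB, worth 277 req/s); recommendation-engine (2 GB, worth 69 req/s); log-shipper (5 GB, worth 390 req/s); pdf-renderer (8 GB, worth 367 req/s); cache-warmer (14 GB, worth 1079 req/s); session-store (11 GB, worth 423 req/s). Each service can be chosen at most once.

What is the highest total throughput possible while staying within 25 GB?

Recommendation-engine + log-shipper + cache-warmer uses 21 of the 25 GB and totals 1538.

1538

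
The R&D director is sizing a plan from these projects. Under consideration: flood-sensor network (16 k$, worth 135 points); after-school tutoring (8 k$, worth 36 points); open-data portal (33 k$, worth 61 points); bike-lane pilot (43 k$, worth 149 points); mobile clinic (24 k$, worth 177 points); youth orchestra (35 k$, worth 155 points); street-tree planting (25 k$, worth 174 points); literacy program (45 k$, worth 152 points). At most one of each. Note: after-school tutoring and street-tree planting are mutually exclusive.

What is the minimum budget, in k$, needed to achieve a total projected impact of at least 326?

48

Need the lightest bundle worth ≥ 326.
flood-sensor network + after-school tutoring + mobile clinic: 348 projected impact at 48 k$.
Below 48 k$ the best achievable stays under 326.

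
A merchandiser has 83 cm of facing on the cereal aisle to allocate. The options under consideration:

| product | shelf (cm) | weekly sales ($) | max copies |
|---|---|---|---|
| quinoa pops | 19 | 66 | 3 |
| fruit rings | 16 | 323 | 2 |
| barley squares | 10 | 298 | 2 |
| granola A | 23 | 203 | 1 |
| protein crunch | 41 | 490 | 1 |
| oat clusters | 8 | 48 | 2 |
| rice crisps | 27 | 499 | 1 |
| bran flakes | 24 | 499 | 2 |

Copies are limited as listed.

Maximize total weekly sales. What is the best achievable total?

1741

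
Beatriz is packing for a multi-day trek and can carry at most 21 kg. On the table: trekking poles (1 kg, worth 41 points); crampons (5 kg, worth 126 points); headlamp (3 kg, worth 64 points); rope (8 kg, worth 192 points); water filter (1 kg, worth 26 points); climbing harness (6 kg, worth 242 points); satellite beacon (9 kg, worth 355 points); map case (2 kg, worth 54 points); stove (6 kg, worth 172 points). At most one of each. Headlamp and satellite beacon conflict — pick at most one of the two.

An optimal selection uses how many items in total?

3

The maximum utility within 21 kg is 769.
climbing harness + satellite beacon + stove hits 769 at 21 kg.
Any selection reaching 769 contains exactly 3 items.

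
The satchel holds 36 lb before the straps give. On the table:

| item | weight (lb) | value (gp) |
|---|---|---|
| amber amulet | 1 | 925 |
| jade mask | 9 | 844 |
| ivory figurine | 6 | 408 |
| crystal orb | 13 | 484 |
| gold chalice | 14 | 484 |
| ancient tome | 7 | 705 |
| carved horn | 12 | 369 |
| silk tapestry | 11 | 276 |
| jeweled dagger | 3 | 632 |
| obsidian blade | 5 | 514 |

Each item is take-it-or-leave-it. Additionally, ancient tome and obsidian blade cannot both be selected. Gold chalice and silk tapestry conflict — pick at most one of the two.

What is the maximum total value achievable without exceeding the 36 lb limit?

3692

Ranking by ratio (value/lb): amber amulet 925.00, jeweled dagger 210.67, obsidian blade 102.80.
Best packing: amber amulet + jade mask + ivory figurine + carved horn + jeweled dagger + obsidian blade — 36 lb, 3692 total.
Every other selection either busts 36 lb or breaks a pairing rule or fails to beat 3692.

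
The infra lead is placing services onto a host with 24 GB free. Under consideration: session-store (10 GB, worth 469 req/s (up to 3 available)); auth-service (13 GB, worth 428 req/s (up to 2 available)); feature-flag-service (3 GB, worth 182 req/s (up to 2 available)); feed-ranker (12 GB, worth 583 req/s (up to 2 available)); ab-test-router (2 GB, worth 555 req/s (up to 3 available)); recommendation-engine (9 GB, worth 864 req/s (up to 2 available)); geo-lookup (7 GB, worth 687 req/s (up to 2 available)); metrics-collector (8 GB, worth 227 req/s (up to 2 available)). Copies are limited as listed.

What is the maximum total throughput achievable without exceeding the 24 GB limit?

Ranking by ratio (throughput/GB): ab-test-router 277.50, geo-lookup 98.14, recommendation-engine 96.00.
Filling by ratio: feature-flag-service + 3×ab-test-router + 2×geo-lookup for 3221, with 1 GB left unused.
Replace feature-flag-service and 2×geo-lookup with 2×recommendation-engine: the trade gains 172 net, giving 3393 at 24 GB.

3393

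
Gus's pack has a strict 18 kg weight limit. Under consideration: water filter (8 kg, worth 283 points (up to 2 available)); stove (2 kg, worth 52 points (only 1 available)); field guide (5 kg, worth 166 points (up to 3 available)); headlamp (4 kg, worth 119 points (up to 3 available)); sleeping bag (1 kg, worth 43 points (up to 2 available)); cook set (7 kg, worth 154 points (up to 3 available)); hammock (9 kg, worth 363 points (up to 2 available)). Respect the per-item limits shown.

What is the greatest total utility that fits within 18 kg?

726

Greedy by ratio would take stove + field guide + 2×sleeping bag + hammock: 18 kg used, total 667.
Dropping stove and field guide and 2×sleeping bag frees 9 kg; slotting in hammock (9 kg) lifts the total to 726 at 18 kg.
That's the maximum — no swap from here does better than 726.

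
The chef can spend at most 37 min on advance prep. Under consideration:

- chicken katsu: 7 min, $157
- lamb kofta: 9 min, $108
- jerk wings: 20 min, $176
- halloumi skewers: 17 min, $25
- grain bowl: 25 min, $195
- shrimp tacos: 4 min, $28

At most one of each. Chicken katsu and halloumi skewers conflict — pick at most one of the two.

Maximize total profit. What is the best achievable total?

441

Best packing: chicken katsu + lamb kofta + jerk wings — 36 min, 441 total.
The closest alternative, chicken katsu + grain bowl + shrimp tacos, reaches only 380.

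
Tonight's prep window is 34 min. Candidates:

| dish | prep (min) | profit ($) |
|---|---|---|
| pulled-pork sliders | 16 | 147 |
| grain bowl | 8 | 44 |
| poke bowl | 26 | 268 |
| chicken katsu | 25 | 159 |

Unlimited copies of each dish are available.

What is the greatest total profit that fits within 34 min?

312

Taking grain bowl + poke bowl: 34 min used, 312 in profit.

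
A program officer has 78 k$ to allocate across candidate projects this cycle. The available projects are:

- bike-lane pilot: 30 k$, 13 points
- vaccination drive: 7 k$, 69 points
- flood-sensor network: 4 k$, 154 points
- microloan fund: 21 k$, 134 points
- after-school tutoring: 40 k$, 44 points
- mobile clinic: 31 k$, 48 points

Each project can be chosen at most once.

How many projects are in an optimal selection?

4

Optimal total is 405.
vaccination drive + flood-sensor network + microloan fund + mobile clinic hits 405 at 63 k$.
All optima have 4 projects.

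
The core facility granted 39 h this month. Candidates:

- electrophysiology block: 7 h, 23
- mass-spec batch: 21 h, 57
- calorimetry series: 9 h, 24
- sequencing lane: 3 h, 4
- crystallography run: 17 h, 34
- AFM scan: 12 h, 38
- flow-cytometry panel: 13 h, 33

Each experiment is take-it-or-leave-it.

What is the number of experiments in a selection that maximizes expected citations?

3

Best achievable expected citations is 104.
One optimal bundle: electrophysiology block + mass-spec batch + calorimetry series (37 h).
Every optimal selection uses 3 experiments.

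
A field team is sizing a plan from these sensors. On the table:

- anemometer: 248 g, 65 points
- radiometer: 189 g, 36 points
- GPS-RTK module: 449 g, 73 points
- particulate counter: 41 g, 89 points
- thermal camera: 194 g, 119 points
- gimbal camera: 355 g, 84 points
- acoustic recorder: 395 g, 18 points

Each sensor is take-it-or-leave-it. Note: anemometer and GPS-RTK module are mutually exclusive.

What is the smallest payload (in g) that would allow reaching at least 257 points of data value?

483

Need the lightest bundle worth ≥ 257.
anemometer + particulate counter + thermal camera: 273 data value at 483 g.
No combination under 483 g hits 257.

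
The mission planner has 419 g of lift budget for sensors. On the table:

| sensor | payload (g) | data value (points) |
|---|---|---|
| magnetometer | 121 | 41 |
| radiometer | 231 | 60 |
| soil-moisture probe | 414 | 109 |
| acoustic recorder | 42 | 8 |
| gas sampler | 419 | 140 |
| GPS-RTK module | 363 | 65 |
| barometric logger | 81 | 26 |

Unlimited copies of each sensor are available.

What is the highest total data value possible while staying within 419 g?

Density check — magnetometer 0.34, gas sampler 0.33, barometric logger 0.32 are the best per g.
Filling by ratio: 3×magnetometer + acoustic recorder for 131, with 14 g left unused.
Replace 3×magnetometer and acoustic recorder with gas sampler: the trade gains 9 net, giving 140 at 419 g.
That's the maximum — no swap from here does better than 140.

140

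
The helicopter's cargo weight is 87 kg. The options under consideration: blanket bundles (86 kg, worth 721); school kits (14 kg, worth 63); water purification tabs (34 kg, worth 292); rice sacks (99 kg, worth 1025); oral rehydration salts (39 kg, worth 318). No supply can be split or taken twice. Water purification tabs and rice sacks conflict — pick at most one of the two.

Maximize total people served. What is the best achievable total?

721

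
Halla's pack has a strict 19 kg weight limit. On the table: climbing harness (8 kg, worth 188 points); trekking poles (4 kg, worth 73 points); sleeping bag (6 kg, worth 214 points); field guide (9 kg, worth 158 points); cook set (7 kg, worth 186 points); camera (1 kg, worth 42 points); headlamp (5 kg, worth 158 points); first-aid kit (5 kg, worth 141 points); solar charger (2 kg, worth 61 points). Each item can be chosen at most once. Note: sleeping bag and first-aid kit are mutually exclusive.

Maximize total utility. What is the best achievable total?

600

Best packing: sleeping bag + cook set + camera + headlamp — 19 kg, 600 total.
That's the maximum — no feasible swap from here does better than 600.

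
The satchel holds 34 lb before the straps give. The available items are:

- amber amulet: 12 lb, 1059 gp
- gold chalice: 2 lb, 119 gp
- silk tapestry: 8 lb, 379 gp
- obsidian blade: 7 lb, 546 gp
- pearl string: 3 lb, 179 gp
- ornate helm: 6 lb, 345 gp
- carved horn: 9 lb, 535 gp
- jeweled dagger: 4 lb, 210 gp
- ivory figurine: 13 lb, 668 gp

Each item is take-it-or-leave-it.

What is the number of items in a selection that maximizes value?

4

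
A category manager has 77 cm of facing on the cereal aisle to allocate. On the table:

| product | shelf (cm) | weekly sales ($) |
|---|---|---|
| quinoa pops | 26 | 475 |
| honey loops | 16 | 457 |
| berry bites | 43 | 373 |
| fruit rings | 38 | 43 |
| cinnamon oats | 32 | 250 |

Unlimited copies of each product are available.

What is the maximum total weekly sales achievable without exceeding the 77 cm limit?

1846

By weekly sales per cm: honey loops 28.56, quinoa pops 18.27, berry bites 8.67, cinnamon oats 7.81 lead.
Filling by ratio: 4×honey loops for 1828, with 13 cm left unused.
Dropping honey loops frees 16 cm; slotting in quinoa pops (26 cm) lifts the total to 1846 at 74 cm.
The spare 3 cm is too small for any remaining product, and no exchange beats 1846.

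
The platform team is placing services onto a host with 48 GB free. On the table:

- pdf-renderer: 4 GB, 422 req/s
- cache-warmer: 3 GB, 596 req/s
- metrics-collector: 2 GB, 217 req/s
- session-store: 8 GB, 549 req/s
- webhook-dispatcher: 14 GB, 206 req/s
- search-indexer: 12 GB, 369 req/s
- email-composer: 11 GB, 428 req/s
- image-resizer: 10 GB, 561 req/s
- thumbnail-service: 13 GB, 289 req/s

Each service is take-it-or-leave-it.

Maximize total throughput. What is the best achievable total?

A density-first pass picks pdf-renderer + cache-warmer + metrics-collector + session-store + email-composer + image-resizer — 2773 at 38 GB.
Dropping metrics-collector frees 2 GB; slotting in search-indexer (12 GB) lifts the total to 2925 at 48 GB.
Next best is pdf-renderer + cache-warmer + metrics-collector + session-store + email-composer + image-resizer at 2773 (38 GB) — short by 152.

2925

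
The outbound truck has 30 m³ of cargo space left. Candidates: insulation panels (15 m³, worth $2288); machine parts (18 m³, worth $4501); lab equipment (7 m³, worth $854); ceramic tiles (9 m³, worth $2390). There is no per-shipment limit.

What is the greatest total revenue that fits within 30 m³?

3×ceramic tiles uses 27 of the 30 m³ and totals 7170.
That's the maximum — no swap from here does better than 7170.

7170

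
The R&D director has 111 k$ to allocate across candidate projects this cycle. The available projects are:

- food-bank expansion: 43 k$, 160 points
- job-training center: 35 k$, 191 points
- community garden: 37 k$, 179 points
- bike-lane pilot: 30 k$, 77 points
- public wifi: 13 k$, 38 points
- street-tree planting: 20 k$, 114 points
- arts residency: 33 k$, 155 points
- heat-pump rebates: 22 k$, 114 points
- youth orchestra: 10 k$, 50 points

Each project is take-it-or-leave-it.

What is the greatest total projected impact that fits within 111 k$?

574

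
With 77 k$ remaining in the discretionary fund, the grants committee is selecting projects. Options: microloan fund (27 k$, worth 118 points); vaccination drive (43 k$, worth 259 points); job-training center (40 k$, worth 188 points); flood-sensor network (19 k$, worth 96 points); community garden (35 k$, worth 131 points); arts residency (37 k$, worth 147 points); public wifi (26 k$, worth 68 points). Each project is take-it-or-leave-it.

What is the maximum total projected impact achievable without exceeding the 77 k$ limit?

Greedy by ratio would take vaccination drive + flood-sensor network: 62 k$ used, total 355.
The 19 k$ tied up in flood-sensor network is better spent on microloan fund — total rises to 377 (70 k$).

377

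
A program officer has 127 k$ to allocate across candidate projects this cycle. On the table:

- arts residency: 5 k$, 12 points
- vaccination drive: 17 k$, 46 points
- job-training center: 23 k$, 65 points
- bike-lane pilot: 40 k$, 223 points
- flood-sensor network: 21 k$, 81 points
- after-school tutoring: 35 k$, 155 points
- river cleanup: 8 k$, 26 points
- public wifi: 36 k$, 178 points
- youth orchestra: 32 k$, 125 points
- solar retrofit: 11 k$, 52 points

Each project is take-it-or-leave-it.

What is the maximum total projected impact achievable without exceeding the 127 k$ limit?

620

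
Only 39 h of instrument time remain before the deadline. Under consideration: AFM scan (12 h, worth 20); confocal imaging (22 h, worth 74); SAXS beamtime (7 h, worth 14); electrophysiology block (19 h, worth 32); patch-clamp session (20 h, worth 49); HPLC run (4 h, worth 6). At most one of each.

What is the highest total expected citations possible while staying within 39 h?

Filling by ratio: confocal imaging + SAXS beamtime + HPLC run for 94, with 6 h left unused.
Dropping SAXS beamtime frees 7 h; slotting in AFM scan (12 h) lifts the total to 100 at 38 h.
Runner-up AFM scan + confocal imaging tops out at 94.

100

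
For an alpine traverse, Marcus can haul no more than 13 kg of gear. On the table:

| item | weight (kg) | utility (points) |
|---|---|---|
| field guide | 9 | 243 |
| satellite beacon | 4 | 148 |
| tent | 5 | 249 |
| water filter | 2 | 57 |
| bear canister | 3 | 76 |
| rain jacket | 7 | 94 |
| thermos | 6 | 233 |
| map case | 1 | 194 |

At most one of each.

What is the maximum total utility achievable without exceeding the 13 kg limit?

676

Taking tent + thermos + map case: 12 kg used, 676 in utility.
Next best is satellite beacon + tent + bear canister + map case at 667 (13 kg) — short by 9.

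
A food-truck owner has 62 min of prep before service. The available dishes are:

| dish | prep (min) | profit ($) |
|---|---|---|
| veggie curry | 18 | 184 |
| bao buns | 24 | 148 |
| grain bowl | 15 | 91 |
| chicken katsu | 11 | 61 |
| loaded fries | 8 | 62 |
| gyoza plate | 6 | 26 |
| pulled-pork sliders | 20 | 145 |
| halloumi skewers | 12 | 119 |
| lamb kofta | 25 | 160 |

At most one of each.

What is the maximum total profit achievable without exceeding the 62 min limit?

513

Greedy by ratio would take veggie curry + loaded fries + pulled-pork sliders + halloumi skewers: 58 min used, total 510.
Dropping pulled-pork sliders frees 20 min; slotting in bao buns (24 min) lifts the total to 513 at 62 min.
An exhaustive check of the 512 subsets confirms 513.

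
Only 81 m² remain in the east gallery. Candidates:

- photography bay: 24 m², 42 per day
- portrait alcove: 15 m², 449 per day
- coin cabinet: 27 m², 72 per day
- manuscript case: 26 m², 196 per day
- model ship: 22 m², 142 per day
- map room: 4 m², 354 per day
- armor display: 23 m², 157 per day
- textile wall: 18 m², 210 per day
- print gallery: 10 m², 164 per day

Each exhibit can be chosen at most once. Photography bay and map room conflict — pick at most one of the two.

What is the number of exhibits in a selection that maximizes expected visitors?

5

The maximum expected visitors within 81 m² is 1373.
For example portrait alcove + manuscript case + map room + textile wall + print gallery achieves it, using 73 m².
All optima have 5 exhibits.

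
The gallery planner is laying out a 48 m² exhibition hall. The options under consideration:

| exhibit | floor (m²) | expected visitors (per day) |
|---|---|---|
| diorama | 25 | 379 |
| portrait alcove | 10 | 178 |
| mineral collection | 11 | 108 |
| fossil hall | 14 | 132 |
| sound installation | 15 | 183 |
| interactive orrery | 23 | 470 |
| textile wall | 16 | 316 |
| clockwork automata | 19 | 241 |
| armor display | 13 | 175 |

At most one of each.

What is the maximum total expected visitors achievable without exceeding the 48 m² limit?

Greedy by ratio would take interactive orrery + textile wall: 39 m² used, total 786.
Replace textile wall with diorama: the trade gains 63 net, giving 849 at 48 m².
Runner-up portrait alcove + sound installation + interactive orrery tops out at 831.

849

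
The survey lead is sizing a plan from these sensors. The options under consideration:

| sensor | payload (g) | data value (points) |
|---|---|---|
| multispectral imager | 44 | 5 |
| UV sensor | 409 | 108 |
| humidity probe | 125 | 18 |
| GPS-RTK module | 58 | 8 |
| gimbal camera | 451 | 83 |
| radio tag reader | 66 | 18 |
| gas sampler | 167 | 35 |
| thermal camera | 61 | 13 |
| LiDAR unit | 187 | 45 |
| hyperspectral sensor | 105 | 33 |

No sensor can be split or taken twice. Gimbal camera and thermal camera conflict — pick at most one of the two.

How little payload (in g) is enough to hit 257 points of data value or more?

Need the lightest bundle worth ≥ 257.
multispectral imager + UV sensor + radio tag reader + gas sampler + thermal camera + LiDAR unit + hyperspectral sensor: 257 data value at 1039 g.
No combination under 1039 g hits 257.

1039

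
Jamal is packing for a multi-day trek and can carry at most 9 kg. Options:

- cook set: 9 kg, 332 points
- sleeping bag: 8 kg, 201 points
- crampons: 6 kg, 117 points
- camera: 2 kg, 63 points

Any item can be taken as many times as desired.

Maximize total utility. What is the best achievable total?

332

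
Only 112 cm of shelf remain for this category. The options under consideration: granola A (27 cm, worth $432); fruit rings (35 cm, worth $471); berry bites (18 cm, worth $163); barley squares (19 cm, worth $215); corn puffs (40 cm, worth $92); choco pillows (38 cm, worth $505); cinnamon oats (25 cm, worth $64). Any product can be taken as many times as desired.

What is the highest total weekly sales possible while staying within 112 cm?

1728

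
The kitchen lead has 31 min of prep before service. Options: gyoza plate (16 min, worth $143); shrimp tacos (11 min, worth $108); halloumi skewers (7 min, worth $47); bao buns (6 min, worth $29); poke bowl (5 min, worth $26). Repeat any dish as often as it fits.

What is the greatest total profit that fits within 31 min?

Ranking by ratio (profit/min): shrimp tacos 9.82, gyoza plate 8.94, halloumi skewers 6.71, poke bowl 5.20.
Taking 2×shrimp tacos + halloumi skewers: 29 min used, 263 in profit.
Every other selection either busts 31 min or fails to beat 263.

263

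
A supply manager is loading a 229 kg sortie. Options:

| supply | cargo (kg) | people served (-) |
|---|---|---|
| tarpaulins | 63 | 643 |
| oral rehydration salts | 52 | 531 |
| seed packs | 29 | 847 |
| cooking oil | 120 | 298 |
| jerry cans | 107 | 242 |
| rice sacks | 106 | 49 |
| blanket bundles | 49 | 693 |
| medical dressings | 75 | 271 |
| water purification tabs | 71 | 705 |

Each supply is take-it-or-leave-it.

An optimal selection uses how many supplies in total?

Optimal total is 2888.
One optimal bundle: tarpaulins + seed packs + blanket bundles + water purification tabs (212 kg).
All optima have 4 supplies.

4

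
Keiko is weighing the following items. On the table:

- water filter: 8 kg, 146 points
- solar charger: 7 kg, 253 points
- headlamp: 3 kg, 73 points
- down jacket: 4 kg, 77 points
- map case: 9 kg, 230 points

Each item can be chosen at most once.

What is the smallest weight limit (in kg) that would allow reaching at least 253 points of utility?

7

Need the lightest bundle worth ≥ 253.
solar charger reaches 253 using 7 kg.
Below 7 kg the best achievable stays under 253.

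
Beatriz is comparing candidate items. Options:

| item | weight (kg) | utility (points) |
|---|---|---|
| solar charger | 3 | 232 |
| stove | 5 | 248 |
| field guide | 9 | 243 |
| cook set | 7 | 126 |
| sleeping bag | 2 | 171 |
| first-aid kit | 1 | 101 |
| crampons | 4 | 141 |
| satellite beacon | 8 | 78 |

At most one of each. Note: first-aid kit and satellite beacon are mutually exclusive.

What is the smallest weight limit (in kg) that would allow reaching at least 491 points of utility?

Need the lightest bundle worth ≥ 491.
Taking solar charger + sleeping bag + first-aid kit gives 504 (≥ 491) for 6 kg.
Any bundle with less than 6 kg falls short of 491.

6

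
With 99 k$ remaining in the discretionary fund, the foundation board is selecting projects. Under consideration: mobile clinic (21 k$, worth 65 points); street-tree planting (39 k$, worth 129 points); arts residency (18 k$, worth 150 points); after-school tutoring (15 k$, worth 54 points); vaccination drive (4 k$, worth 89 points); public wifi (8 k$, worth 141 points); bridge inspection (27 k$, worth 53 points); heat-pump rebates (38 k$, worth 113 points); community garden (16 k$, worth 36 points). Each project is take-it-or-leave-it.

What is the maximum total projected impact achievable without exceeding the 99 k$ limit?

Filling by ratio: street-tree planting + arts residency + after-school tutoring + vaccination drive + public wifi for 563, with 15 k$ left unused.
Dropping street-tree planting frees 39 k$; slotting in heat-pump rebates + community garden (54 k$) lifts the total to 583 at 99 k$.

583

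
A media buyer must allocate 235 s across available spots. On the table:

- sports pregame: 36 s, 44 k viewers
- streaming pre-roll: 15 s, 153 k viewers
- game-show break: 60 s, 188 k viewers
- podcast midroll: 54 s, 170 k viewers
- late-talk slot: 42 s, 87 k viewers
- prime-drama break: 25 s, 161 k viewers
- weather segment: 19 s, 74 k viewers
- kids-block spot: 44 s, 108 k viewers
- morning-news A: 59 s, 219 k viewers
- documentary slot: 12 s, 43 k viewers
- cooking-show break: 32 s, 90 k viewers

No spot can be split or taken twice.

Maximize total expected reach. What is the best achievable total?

965

Taking the top-ratio spots first gives streaming pre-roll + podcast midroll + prime-drama break + weather segment + morning-news A + documentary slot + cooking-show break for 910 (216 s).
Replace documentary slot and cooking-show break with game-show break: the trade gains 55 net, giving 965 at 232 s.
The spare 3 s is too small for any remaining spot, and no exchange beats 965.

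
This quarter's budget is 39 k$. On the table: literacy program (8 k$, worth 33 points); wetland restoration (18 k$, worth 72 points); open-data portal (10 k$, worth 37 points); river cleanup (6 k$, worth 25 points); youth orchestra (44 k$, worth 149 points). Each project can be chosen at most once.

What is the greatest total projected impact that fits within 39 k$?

Ranking by ratio (projected impact/k$): river cleanup 4.17, literacy program 4.12, wetland restoration 4.00.
Taking the top-ratio projects first gives literacy program + wetland restoration + river cleanup for 130 (32 k$).
The 6 k$ tied up in river cleanup is better spent on open-data portal — total rises to 142 (36 k$).
That's the maximum — no swap from here does better than 142.

142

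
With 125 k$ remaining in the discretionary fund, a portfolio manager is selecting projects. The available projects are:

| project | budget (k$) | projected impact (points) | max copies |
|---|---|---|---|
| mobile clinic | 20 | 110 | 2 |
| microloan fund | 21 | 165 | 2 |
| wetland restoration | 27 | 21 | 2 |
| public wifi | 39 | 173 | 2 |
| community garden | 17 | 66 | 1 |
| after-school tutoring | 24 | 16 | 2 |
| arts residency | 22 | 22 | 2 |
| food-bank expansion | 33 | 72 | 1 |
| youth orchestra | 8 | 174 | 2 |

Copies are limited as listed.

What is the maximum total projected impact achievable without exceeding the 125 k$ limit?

964

2×mobile clinic + 2×microloan fund + community garden + 2×youth orchestra uses 115 of the 125 k$ and totals 964.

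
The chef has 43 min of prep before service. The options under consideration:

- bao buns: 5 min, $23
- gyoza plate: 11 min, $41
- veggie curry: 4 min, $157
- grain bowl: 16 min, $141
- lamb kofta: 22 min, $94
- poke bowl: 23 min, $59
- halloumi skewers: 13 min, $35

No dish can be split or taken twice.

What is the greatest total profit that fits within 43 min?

392

Ranking by ratio (profit/min): veggie curry 39.25, grain bowl 8.81, bao buns 4.60, lamb kofta 4.27.
A density-first pass picks bao buns + gyoza plate + veggie curry + grain bowl — 362 at 36 min.
Dropping bao buns and gyoza plate frees 16 min; slotting in lamb kofta (22 min) lifts the total to 392 at 42 min.
The closest alternative, bao buns + gyoza plate + veggie curry + grain bowl, reaches only 362.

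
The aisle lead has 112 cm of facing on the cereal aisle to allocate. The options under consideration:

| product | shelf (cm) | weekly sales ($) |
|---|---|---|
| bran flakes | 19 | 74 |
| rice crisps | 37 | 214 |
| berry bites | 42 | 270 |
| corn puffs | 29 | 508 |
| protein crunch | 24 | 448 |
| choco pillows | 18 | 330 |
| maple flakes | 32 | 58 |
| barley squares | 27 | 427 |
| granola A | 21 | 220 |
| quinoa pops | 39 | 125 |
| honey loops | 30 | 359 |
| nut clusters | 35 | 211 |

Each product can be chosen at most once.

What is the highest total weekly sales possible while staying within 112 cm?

Density check — protein crunch 18.67, choco pillows 18.33, corn puffs 17.52, barley squares 15.81 are the best per cm.
Filling by ratio: corn puffs + protein crunch + choco pillows + barley squares for 1713, with 14 cm left unused.
The 18 cm tied up in choco pillows is better spent on honey loops — total rises to 1742 (110 cm).
Next best is corn puffs + protein crunch + choco pillows + barley squares at 1713 (98 cm) — short by 29.

1742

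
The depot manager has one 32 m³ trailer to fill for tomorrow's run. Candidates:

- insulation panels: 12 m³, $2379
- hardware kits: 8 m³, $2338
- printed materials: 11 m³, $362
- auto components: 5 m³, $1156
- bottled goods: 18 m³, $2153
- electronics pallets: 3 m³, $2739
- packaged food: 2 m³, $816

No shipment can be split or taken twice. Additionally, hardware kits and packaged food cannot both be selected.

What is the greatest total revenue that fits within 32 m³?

8612

Density check — electronics pallets 913.00, packaged food 408.00, hardware kits 292.25, auto components 231.20 are the best per m³.
Insulation panels + hardware kits + auto components + electronics pallets uses 28 of the 32 m³ and totals 8612.
No other feasible combination exceeds 8612.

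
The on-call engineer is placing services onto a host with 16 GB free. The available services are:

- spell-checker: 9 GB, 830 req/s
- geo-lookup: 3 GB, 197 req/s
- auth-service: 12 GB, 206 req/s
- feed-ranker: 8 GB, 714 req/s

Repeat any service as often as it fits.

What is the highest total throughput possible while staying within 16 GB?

A density-first pass picks spell-checker + 2×geo-lookup — 1224 at 15 GB.
The 15 GB tied up in spell-checker and 2×geo-lookup is better spent on 2×feed-ranker — total rises to 1428 (16 GB).
Every other selection either busts 16 GB or fails to beat 1428.

1428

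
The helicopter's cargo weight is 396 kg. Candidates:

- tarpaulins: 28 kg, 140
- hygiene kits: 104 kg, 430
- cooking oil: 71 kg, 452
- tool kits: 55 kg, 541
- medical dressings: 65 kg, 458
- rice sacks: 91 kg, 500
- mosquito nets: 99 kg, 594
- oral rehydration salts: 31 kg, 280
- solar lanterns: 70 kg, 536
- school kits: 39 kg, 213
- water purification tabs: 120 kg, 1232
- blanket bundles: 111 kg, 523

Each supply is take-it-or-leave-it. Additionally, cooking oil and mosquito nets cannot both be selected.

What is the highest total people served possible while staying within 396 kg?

By people served per kg: water purification tabs 10.27, tool kits 9.84, oral rehydration salts 9.03, solar lanterns 7.66 lead.
The ratio ordering already packs tightly: tool kits + medical dressings + oral rehydration salts + solar lanterns + school kits + water purification tabs, 380 kg, 3260.
Nothing else feasible within 396 kg beats 3260.

3260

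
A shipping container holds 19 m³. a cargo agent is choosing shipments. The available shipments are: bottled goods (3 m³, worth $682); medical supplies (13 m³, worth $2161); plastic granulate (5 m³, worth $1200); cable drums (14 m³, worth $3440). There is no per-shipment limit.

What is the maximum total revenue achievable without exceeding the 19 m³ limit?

Best packing: plastic granulate + cable drums — 19 m³, 4640 total.

4640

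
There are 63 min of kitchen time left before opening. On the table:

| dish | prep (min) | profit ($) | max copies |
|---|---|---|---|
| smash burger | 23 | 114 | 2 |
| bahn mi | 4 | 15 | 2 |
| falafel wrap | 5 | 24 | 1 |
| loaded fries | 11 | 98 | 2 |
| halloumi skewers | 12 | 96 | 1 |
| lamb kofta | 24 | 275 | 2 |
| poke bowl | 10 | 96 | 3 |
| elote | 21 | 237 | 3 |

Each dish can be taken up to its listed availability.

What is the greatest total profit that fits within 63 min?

A density-first pass picks falafel wrap + 2×lamb kofta + poke bowl — 670 at 63 min.
Replace falafel wrap and 2×lamb kofta and poke bowl with 3×elote: the trade gains 41 net, giving 711 at 63 min.
Nothing else within 63 min beats 711.

711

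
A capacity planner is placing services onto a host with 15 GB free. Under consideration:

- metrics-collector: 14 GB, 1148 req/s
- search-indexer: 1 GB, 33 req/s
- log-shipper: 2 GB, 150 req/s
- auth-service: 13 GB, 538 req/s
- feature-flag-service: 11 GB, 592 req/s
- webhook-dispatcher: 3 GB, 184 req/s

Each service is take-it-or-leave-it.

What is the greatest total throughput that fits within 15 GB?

Ranking by ratio (throughput/GB): metrics-collector 82.00, log-shipper 75.00, webhook-dispatcher 61.33.
Taking metrics-collector + search-indexer: 15 GB used, 1181 in throughput.
Every other selection either busts 15 GB or fails to beat 1181.

1181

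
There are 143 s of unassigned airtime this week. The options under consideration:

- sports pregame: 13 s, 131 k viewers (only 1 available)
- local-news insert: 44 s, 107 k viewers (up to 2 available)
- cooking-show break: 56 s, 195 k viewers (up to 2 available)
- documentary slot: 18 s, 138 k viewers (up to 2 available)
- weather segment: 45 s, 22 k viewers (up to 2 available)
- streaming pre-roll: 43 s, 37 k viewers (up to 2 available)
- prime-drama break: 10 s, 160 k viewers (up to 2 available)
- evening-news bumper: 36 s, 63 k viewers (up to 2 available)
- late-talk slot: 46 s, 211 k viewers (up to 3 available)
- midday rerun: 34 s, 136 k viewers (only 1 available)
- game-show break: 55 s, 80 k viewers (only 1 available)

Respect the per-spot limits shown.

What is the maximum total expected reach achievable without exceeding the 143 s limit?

Taking the top-ratio spots first gives sports pregame + 2×documentary slot + 2×prime-drama break + late-talk slot for 938 (115 s).
Replace documentary slot with late-talk slot: the trade gains 73 net, giving 1011 at 143 s.

1011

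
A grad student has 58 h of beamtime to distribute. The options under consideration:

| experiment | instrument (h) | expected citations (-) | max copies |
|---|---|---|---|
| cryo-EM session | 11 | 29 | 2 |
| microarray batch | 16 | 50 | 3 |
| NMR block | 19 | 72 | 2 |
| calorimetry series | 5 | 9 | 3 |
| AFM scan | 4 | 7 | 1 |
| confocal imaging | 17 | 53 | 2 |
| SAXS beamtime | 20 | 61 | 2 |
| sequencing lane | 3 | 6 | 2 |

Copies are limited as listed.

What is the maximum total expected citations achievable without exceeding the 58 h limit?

Filling by ratio: microarray batch + 2×NMR block + sequencing lane for 200, with 1 h left unused.
Dropping microarray batch and sequencing lane frees 19 h; slotting in SAXS beamtime (20 h) lifts the total to 205 at 58 h.
Nothing else within 58 h beats 205.

205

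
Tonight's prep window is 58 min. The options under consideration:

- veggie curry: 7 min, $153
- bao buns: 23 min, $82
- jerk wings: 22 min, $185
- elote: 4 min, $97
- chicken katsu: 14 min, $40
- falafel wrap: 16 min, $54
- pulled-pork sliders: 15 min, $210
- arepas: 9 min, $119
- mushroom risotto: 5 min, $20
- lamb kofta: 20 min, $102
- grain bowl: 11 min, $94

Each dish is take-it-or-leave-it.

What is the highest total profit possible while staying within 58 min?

Filling by ratio: veggie curry + elote + pulled-pork sliders + arepas + mushroom risotto + grain bowl for 693, with 7 min left unused.
Replace mushroom risotto and grain bowl with jerk wings: the trade gains 71 net, giving 764 at 57 min.
The spare 1 min is too small for any remaining dish, and no exchange beats 764.

764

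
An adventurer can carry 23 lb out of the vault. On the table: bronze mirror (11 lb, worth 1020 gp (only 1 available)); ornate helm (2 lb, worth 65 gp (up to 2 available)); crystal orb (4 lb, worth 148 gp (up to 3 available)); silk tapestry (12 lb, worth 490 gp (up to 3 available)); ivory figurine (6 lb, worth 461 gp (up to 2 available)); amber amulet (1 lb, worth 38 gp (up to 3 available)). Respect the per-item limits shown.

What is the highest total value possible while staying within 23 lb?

1942

Density check — bronze mirror 92.73, ivory figurine 76.83, silk tapestry 40.83, amber amulet 38.00 are the best per lb.
Best packing: bronze mirror + 2×ivory figurine — 23 lb, 1942 total.
Every other selection either busts 23 lb or exceeds an availability limit or fails to beat 1942.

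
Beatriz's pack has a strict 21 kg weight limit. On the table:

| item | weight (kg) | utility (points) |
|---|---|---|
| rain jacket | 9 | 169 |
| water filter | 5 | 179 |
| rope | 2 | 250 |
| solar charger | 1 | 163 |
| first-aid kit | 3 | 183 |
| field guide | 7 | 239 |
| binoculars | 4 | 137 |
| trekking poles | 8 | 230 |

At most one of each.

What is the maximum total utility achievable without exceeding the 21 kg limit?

A density-first pass picks water filter + rope + solar charger + first-aid kit + binoculars — 912 at 15 kg.
The 9 kg tied up in water filter and binoculars is better spent on field guide + trekking poles — total rises to 1065 (21 kg).
Every other selection either busts 21 kg or fails to beat 1065.

1065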